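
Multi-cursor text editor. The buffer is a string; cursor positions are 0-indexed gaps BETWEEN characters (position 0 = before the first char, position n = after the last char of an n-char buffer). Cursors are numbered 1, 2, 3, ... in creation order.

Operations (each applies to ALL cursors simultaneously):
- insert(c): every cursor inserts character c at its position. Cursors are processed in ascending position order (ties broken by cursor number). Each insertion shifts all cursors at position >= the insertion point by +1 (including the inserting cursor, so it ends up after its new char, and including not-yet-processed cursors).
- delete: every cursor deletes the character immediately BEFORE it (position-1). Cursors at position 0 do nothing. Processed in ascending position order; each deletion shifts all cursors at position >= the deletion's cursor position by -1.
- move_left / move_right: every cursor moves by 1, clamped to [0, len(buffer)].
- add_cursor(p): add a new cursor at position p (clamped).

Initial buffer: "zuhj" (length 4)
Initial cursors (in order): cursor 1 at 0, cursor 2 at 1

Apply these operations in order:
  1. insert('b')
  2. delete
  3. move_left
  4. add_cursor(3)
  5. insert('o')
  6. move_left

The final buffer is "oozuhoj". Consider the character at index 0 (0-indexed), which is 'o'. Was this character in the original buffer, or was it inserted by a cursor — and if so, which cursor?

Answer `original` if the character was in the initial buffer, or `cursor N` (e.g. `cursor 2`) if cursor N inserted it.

Answer: cursor 1

Derivation:
After op 1 (insert('b')): buffer="bzbuhj" (len 6), cursors c1@1 c2@3, authorship 1.2...
After op 2 (delete): buffer="zuhj" (len 4), cursors c1@0 c2@1, authorship ....
After op 3 (move_left): buffer="zuhj" (len 4), cursors c1@0 c2@0, authorship ....
After op 4 (add_cursor(3)): buffer="zuhj" (len 4), cursors c1@0 c2@0 c3@3, authorship ....
After op 5 (insert('o')): buffer="oozuhoj" (len 7), cursors c1@2 c2@2 c3@6, authorship 12...3.
After op 6 (move_left): buffer="oozuhoj" (len 7), cursors c1@1 c2@1 c3@5, authorship 12...3.
Authorship (.=original, N=cursor N): 1 2 . . . 3 .
Index 0: author = 1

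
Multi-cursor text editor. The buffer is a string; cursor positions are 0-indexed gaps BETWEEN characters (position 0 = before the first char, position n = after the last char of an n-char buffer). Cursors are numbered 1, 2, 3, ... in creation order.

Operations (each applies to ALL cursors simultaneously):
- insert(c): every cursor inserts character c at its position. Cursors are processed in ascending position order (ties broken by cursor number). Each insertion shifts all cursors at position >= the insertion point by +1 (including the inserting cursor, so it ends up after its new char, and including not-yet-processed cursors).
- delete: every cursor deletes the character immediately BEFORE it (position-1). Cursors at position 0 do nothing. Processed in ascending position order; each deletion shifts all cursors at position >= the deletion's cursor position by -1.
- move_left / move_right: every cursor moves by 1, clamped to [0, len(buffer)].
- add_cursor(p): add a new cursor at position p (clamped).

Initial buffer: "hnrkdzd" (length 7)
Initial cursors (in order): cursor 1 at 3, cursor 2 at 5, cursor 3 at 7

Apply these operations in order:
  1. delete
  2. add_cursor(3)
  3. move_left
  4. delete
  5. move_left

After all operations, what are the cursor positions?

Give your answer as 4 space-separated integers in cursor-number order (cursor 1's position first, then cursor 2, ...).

After op 1 (delete): buffer="hnkz" (len 4), cursors c1@2 c2@3 c3@4, authorship ....
After op 2 (add_cursor(3)): buffer="hnkz" (len 4), cursors c1@2 c2@3 c4@3 c3@4, authorship ....
After op 3 (move_left): buffer="hnkz" (len 4), cursors c1@1 c2@2 c4@2 c3@3, authorship ....
After op 4 (delete): buffer="z" (len 1), cursors c1@0 c2@0 c3@0 c4@0, authorship .
After op 5 (move_left): buffer="z" (len 1), cursors c1@0 c2@0 c3@0 c4@0, authorship .

Answer: 0 0 0 0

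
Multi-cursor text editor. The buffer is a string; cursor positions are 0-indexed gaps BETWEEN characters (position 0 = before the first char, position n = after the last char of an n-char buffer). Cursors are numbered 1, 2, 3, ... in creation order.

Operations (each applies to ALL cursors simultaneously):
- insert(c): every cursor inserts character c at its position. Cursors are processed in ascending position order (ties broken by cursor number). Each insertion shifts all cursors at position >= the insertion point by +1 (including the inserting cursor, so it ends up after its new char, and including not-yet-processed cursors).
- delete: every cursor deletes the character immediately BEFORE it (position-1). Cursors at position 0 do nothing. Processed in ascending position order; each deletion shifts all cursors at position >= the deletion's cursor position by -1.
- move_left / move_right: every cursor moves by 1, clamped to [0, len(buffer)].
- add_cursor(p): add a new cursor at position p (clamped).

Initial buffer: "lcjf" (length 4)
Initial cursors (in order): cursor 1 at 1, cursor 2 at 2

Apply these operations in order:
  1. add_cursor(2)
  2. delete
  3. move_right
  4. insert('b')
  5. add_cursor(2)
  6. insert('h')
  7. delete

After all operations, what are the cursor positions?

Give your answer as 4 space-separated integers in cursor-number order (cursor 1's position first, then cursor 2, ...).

Answer: 4 4 4 2

Derivation:
After op 1 (add_cursor(2)): buffer="lcjf" (len 4), cursors c1@1 c2@2 c3@2, authorship ....
After op 2 (delete): buffer="jf" (len 2), cursors c1@0 c2@0 c3@0, authorship ..
After op 3 (move_right): buffer="jf" (len 2), cursors c1@1 c2@1 c3@1, authorship ..
After op 4 (insert('b')): buffer="jbbbf" (len 5), cursors c1@4 c2@4 c3@4, authorship .123.
After op 5 (add_cursor(2)): buffer="jbbbf" (len 5), cursors c4@2 c1@4 c2@4 c3@4, authorship .123.
After op 6 (insert('h')): buffer="jbhbbhhhf" (len 9), cursors c4@3 c1@8 c2@8 c3@8, authorship .1423123.
After op 7 (delete): buffer="jbbbf" (len 5), cursors c4@2 c1@4 c2@4 c3@4, authorship .123.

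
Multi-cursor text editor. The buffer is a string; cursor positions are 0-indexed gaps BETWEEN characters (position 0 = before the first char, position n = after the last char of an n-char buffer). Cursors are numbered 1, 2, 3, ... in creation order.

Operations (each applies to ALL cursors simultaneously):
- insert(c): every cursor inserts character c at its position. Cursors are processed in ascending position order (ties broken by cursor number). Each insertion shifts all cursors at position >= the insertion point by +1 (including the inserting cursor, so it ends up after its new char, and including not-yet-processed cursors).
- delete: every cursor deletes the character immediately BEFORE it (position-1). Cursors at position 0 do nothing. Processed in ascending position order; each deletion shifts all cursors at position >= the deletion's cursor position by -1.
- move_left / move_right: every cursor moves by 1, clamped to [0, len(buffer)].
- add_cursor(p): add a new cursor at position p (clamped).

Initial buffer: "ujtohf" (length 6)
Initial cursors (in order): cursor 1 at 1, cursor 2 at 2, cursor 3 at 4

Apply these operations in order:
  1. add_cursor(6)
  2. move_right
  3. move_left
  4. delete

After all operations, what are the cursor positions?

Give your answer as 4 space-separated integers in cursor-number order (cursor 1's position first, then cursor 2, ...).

Answer: 0 0 1 1

Derivation:
After op 1 (add_cursor(6)): buffer="ujtohf" (len 6), cursors c1@1 c2@2 c3@4 c4@6, authorship ......
After op 2 (move_right): buffer="ujtohf" (len 6), cursors c1@2 c2@3 c3@5 c4@6, authorship ......
After op 3 (move_left): buffer="ujtohf" (len 6), cursors c1@1 c2@2 c3@4 c4@5, authorship ......
After op 4 (delete): buffer="tf" (len 2), cursors c1@0 c2@0 c3@1 c4@1, authorship ..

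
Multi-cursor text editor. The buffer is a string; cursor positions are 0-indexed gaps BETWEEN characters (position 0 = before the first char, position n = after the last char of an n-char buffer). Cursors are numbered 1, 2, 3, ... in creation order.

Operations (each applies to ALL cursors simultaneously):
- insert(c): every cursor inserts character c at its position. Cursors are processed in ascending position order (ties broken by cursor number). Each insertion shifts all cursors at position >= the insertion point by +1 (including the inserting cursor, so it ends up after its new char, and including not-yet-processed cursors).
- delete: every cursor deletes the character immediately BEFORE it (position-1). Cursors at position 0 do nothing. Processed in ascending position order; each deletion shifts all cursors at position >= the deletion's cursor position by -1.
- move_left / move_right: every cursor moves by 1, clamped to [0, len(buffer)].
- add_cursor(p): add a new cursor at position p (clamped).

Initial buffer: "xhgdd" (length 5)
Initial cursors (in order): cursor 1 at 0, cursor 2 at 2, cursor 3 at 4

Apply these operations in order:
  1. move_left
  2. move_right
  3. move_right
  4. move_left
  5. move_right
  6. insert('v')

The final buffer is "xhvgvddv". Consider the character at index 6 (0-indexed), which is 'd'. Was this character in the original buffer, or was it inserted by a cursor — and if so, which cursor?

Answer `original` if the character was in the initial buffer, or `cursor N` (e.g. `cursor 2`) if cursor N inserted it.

Answer: original

Derivation:
After op 1 (move_left): buffer="xhgdd" (len 5), cursors c1@0 c2@1 c3@3, authorship .....
After op 2 (move_right): buffer="xhgdd" (len 5), cursors c1@1 c2@2 c3@4, authorship .....
After op 3 (move_right): buffer="xhgdd" (len 5), cursors c1@2 c2@3 c3@5, authorship .....
After op 4 (move_left): buffer="xhgdd" (len 5), cursors c1@1 c2@2 c3@4, authorship .....
After op 5 (move_right): buffer="xhgdd" (len 5), cursors c1@2 c2@3 c3@5, authorship .....
After op 6 (insert('v')): buffer="xhvgvddv" (len 8), cursors c1@3 c2@5 c3@8, authorship ..1.2..3
Authorship (.=original, N=cursor N): . . 1 . 2 . . 3
Index 6: author = original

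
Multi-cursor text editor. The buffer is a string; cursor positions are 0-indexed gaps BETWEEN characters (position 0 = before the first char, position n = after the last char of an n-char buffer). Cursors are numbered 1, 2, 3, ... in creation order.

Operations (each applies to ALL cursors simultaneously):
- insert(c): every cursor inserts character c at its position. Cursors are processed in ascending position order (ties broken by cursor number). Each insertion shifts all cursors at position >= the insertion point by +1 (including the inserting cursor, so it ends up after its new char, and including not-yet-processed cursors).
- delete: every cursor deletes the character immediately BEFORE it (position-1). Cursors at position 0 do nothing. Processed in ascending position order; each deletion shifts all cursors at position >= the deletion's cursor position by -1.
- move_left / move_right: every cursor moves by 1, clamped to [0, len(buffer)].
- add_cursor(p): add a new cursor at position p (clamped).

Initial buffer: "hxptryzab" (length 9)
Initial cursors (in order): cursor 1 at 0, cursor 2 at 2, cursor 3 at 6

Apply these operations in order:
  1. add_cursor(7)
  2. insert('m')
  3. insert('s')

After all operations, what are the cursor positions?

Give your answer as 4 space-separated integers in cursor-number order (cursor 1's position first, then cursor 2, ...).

Answer: 2 6 12 15

Derivation:
After op 1 (add_cursor(7)): buffer="hxptryzab" (len 9), cursors c1@0 c2@2 c3@6 c4@7, authorship .........
After op 2 (insert('m')): buffer="mhxmptrymzmab" (len 13), cursors c1@1 c2@4 c3@9 c4@11, authorship 1..2....3.4..
After op 3 (insert('s')): buffer="mshxmsptrymszmsab" (len 17), cursors c1@2 c2@6 c3@12 c4@15, authorship 11..22....33.44..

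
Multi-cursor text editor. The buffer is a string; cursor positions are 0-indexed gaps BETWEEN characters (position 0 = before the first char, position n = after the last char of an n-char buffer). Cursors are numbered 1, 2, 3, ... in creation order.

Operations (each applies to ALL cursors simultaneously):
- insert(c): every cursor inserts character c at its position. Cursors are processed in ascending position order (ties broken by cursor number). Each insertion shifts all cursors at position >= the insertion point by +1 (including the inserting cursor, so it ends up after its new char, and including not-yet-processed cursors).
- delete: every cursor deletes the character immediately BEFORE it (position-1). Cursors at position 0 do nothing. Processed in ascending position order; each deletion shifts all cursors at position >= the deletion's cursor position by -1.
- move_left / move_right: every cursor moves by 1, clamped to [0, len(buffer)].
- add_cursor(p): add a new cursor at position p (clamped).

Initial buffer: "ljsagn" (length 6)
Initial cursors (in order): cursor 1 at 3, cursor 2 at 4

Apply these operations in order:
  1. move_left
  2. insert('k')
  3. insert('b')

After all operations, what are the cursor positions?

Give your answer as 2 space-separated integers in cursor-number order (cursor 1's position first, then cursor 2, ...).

Answer: 4 7

Derivation:
After op 1 (move_left): buffer="ljsagn" (len 6), cursors c1@2 c2@3, authorship ......
After op 2 (insert('k')): buffer="ljkskagn" (len 8), cursors c1@3 c2@5, authorship ..1.2...
After op 3 (insert('b')): buffer="ljkbskbagn" (len 10), cursors c1@4 c2@7, authorship ..11.22...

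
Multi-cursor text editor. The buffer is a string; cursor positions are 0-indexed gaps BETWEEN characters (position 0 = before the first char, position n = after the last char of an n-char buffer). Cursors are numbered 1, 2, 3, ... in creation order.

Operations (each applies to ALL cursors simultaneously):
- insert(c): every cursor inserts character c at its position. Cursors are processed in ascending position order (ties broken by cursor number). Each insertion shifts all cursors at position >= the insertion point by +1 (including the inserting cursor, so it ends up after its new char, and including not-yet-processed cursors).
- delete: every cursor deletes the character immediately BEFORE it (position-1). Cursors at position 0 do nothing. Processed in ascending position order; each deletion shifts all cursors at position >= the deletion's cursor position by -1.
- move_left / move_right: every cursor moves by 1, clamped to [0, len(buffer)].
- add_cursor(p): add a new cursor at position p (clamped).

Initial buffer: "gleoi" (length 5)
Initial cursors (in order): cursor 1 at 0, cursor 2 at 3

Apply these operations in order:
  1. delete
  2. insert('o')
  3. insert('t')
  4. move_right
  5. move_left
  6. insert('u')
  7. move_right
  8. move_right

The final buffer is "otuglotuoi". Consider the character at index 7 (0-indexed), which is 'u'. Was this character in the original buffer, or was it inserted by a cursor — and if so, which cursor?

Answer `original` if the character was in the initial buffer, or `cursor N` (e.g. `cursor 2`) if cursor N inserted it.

After op 1 (delete): buffer="gloi" (len 4), cursors c1@0 c2@2, authorship ....
After op 2 (insert('o')): buffer="oglooi" (len 6), cursors c1@1 c2@4, authorship 1..2..
After op 3 (insert('t')): buffer="otglotoi" (len 8), cursors c1@2 c2@6, authorship 11..22..
After op 4 (move_right): buffer="otglotoi" (len 8), cursors c1@3 c2@7, authorship 11..22..
After op 5 (move_left): buffer="otglotoi" (len 8), cursors c1@2 c2@6, authorship 11..22..
After op 6 (insert('u')): buffer="otuglotuoi" (len 10), cursors c1@3 c2@8, authorship 111..222..
After op 7 (move_right): buffer="otuglotuoi" (len 10), cursors c1@4 c2@9, authorship 111..222..
After op 8 (move_right): buffer="otuglotuoi" (len 10), cursors c1@5 c2@10, authorship 111..222..
Authorship (.=original, N=cursor N): 1 1 1 . . 2 2 2 . .
Index 7: author = 2

Answer: cursor 2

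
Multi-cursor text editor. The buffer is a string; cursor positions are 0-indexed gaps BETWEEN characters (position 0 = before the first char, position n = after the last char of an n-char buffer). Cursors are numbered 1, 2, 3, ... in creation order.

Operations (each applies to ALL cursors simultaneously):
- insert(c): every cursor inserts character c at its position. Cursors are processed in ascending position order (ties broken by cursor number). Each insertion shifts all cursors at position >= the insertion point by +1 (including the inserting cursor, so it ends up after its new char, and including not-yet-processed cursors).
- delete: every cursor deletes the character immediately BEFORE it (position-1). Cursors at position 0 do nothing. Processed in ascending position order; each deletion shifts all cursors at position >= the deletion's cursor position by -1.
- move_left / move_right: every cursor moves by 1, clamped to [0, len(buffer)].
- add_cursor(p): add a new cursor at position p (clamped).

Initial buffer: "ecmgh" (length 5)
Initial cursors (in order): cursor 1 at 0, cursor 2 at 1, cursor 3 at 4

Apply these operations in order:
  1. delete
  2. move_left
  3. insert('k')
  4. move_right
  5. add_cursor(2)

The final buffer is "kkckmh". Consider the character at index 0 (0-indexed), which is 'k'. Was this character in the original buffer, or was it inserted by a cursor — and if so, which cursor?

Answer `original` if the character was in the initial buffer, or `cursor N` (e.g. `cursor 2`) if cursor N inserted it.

After op 1 (delete): buffer="cmh" (len 3), cursors c1@0 c2@0 c3@2, authorship ...
After op 2 (move_left): buffer="cmh" (len 3), cursors c1@0 c2@0 c3@1, authorship ...
After op 3 (insert('k')): buffer="kkckmh" (len 6), cursors c1@2 c2@2 c3@4, authorship 12.3..
After op 4 (move_right): buffer="kkckmh" (len 6), cursors c1@3 c2@3 c3@5, authorship 12.3..
After op 5 (add_cursor(2)): buffer="kkckmh" (len 6), cursors c4@2 c1@3 c2@3 c3@5, authorship 12.3..
Authorship (.=original, N=cursor N): 1 2 . 3 . .
Index 0: author = 1

Answer: cursor 1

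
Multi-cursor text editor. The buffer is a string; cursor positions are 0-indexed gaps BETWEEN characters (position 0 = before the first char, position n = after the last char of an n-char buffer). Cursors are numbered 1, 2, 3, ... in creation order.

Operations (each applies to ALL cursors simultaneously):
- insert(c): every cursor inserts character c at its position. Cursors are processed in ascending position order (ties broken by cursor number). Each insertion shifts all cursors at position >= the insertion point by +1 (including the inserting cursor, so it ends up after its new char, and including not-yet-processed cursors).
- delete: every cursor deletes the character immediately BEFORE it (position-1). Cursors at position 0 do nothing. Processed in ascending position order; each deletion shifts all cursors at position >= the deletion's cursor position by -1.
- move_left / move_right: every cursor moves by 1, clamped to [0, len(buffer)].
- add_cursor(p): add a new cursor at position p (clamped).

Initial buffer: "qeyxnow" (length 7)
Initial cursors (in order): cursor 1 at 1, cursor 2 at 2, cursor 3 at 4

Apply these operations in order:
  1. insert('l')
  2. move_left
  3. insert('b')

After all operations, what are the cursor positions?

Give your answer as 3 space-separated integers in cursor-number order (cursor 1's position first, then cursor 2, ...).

Answer: 2 5 9

Derivation:
After op 1 (insert('l')): buffer="qlelyxlnow" (len 10), cursors c1@2 c2@4 c3@7, authorship .1.2..3...
After op 2 (move_left): buffer="qlelyxlnow" (len 10), cursors c1@1 c2@3 c3@6, authorship .1.2..3...
After op 3 (insert('b')): buffer="qbleblyxblnow" (len 13), cursors c1@2 c2@5 c3@9, authorship .11.22..33...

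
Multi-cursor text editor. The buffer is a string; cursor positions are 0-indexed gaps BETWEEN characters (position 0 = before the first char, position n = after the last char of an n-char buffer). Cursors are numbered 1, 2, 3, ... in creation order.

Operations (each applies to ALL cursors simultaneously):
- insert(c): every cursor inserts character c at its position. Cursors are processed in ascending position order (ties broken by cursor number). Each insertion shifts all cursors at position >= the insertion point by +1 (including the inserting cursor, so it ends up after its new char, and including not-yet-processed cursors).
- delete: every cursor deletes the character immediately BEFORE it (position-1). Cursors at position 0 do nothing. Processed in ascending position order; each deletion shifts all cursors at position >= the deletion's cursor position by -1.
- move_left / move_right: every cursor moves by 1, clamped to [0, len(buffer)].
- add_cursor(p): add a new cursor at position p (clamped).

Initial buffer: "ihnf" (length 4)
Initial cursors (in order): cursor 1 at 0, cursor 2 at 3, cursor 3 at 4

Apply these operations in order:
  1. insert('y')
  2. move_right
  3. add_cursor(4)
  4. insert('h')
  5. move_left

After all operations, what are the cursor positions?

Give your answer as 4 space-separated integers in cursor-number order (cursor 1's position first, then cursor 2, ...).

Answer: 2 8 10 5

Derivation:
After op 1 (insert('y')): buffer="yihnyfy" (len 7), cursors c1@1 c2@5 c3@7, authorship 1...2.3
After op 2 (move_right): buffer="yihnyfy" (len 7), cursors c1@2 c2@6 c3@7, authorship 1...2.3
After op 3 (add_cursor(4)): buffer="yihnyfy" (len 7), cursors c1@2 c4@4 c2@6 c3@7, authorship 1...2.3
After op 4 (insert('h')): buffer="yihhnhyfhyh" (len 11), cursors c1@3 c4@6 c2@9 c3@11, authorship 1.1..42.233
After op 5 (move_left): buffer="yihhnhyfhyh" (len 11), cursors c1@2 c4@5 c2@8 c3@10, authorship 1.1..42.233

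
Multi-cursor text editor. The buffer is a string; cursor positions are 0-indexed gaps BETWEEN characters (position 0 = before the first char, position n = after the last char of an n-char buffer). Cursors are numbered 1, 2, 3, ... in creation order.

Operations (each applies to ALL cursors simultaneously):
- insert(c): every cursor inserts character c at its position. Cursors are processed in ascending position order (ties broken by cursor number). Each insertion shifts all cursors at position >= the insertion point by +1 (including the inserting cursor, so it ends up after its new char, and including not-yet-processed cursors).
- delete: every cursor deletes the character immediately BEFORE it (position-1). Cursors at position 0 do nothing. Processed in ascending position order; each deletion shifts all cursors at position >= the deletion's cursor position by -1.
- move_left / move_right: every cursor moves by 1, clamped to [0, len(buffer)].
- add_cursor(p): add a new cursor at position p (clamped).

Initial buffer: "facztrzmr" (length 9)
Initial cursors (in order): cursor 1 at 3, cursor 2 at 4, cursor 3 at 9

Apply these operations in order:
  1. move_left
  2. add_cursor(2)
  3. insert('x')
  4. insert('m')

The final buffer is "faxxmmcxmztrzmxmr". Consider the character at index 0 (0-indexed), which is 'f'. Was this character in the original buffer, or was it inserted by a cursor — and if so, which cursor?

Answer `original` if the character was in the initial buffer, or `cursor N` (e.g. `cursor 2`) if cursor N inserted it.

After op 1 (move_left): buffer="facztrzmr" (len 9), cursors c1@2 c2@3 c3@8, authorship .........
After op 2 (add_cursor(2)): buffer="facztrzmr" (len 9), cursors c1@2 c4@2 c2@3 c3@8, authorship .........
After op 3 (insert('x')): buffer="faxxcxztrzmxr" (len 13), cursors c1@4 c4@4 c2@6 c3@12, authorship ..14.2.....3.
After op 4 (insert('m')): buffer="faxxmmcxmztrzmxmr" (len 17), cursors c1@6 c4@6 c2@9 c3@16, authorship ..1414.22.....33.
Authorship (.=original, N=cursor N): . . 1 4 1 4 . 2 2 . . . . . 3 3 .
Index 0: author = original

Answer: original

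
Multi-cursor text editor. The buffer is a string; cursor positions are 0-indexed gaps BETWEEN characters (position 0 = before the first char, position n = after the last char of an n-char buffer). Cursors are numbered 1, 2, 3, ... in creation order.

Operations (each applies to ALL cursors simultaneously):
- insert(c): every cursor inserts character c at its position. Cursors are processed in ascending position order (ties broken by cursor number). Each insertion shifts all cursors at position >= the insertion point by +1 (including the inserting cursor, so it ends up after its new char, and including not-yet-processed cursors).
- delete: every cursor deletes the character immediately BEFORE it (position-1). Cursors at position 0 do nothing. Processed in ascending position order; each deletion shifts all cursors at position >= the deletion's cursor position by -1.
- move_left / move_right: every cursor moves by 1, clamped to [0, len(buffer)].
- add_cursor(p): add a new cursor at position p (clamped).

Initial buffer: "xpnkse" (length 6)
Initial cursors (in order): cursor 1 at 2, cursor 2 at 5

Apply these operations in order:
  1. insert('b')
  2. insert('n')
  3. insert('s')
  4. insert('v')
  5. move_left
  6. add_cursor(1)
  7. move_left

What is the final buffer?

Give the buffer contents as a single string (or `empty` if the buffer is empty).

After op 1 (insert('b')): buffer="xpbnksbe" (len 8), cursors c1@3 c2@7, authorship ..1...2.
After op 2 (insert('n')): buffer="xpbnnksbne" (len 10), cursors c1@4 c2@9, authorship ..11...22.
After op 3 (insert('s')): buffer="xpbnsnksbnse" (len 12), cursors c1@5 c2@11, authorship ..111...222.
After op 4 (insert('v')): buffer="xpbnsvnksbnsve" (len 14), cursors c1@6 c2@13, authorship ..1111...2222.
After op 5 (move_left): buffer="xpbnsvnksbnsve" (len 14), cursors c1@5 c2@12, authorship ..1111...2222.
After op 6 (add_cursor(1)): buffer="xpbnsvnksbnsve" (len 14), cursors c3@1 c1@5 c2@12, authorship ..1111...2222.
After op 7 (move_left): buffer="xpbnsvnksbnsve" (len 14), cursors c3@0 c1@4 c2@11, authorship ..1111...2222.

Answer: xpbnsvnksbnsve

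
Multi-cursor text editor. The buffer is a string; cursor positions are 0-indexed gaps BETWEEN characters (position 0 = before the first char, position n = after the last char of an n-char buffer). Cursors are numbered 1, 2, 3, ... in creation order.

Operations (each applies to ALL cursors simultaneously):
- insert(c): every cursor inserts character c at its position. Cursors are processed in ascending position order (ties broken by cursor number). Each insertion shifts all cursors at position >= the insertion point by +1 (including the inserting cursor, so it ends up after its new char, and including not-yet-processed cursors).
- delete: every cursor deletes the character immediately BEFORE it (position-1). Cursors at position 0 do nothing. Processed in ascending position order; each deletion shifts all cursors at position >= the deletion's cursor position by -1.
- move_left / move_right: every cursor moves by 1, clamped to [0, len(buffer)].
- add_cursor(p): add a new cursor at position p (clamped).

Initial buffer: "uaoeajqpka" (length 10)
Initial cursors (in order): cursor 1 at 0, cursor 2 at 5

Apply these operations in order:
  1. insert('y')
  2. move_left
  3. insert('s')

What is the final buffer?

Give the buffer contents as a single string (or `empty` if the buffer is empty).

After op 1 (insert('y')): buffer="yuaoeayjqpka" (len 12), cursors c1@1 c2@7, authorship 1.....2.....
After op 2 (move_left): buffer="yuaoeayjqpka" (len 12), cursors c1@0 c2@6, authorship 1.....2.....
After op 3 (insert('s')): buffer="syuaoeasyjqpka" (len 14), cursors c1@1 c2@8, authorship 11.....22.....

Answer: syuaoeasyjqpka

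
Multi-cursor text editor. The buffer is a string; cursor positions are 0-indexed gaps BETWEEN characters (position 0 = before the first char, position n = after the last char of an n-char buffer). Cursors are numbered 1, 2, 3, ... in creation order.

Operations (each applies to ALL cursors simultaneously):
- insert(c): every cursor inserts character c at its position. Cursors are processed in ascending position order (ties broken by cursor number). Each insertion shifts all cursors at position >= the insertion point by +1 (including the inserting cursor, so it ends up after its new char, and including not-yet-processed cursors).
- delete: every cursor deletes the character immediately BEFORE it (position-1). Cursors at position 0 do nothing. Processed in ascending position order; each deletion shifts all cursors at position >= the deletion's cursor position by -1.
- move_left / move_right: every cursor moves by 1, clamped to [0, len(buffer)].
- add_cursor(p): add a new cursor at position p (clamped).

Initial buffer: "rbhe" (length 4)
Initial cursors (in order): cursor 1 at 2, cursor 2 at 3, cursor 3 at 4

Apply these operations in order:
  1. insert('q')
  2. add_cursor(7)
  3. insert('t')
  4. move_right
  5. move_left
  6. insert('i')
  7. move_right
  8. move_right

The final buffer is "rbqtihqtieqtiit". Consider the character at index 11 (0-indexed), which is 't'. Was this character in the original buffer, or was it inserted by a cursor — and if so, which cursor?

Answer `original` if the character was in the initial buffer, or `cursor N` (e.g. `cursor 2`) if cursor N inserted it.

Answer: cursor 3

Derivation:
After op 1 (insert('q')): buffer="rbqhqeq" (len 7), cursors c1@3 c2@5 c3@7, authorship ..1.2.3
After op 2 (add_cursor(7)): buffer="rbqhqeq" (len 7), cursors c1@3 c2@5 c3@7 c4@7, authorship ..1.2.3
After op 3 (insert('t')): buffer="rbqthqteqtt" (len 11), cursors c1@4 c2@7 c3@11 c4@11, authorship ..11.22.334
After op 4 (move_right): buffer="rbqthqteqtt" (len 11), cursors c1@5 c2@8 c3@11 c4@11, authorship ..11.22.334
After op 5 (move_left): buffer="rbqthqteqtt" (len 11), cursors c1@4 c2@7 c3@10 c4@10, authorship ..11.22.334
After op 6 (insert('i')): buffer="rbqtihqtieqtiit" (len 15), cursors c1@5 c2@9 c3@14 c4@14, authorship ..111.222.33344
After op 7 (move_right): buffer="rbqtihqtieqtiit" (len 15), cursors c1@6 c2@10 c3@15 c4@15, authorship ..111.222.33344
After op 8 (move_right): buffer="rbqtihqtieqtiit" (len 15), cursors c1@7 c2@11 c3@15 c4@15, authorship ..111.222.33344
Authorship (.=original, N=cursor N): . . 1 1 1 . 2 2 2 . 3 3 3 4 4
Index 11: author = 3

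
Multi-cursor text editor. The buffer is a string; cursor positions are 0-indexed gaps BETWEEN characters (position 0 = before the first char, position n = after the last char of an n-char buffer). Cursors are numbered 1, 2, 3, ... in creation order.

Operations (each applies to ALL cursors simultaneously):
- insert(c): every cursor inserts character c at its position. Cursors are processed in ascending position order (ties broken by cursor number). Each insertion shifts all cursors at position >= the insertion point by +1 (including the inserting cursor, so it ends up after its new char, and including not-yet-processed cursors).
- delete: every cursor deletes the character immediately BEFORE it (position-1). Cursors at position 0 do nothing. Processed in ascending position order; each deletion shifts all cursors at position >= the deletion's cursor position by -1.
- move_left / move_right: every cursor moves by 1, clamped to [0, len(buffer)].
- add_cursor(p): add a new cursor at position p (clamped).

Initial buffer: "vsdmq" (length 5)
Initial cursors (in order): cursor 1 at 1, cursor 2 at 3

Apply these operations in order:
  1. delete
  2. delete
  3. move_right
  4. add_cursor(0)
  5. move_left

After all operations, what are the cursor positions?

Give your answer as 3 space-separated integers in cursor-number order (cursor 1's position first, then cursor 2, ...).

Answer: 0 0 0

Derivation:
After op 1 (delete): buffer="smq" (len 3), cursors c1@0 c2@1, authorship ...
After op 2 (delete): buffer="mq" (len 2), cursors c1@0 c2@0, authorship ..
After op 3 (move_right): buffer="mq" (len 2), cursors c1@1 c2@1, authorship ..
After op 4 (add_cursor(0)): buffer="mq" (len 2), cursors c3@0 c1@1 c2@1, authorship ..
After op 5 (move_left): buffer="mq" (len 2), cursors c1@0 c2@0 c3@0, authorship ..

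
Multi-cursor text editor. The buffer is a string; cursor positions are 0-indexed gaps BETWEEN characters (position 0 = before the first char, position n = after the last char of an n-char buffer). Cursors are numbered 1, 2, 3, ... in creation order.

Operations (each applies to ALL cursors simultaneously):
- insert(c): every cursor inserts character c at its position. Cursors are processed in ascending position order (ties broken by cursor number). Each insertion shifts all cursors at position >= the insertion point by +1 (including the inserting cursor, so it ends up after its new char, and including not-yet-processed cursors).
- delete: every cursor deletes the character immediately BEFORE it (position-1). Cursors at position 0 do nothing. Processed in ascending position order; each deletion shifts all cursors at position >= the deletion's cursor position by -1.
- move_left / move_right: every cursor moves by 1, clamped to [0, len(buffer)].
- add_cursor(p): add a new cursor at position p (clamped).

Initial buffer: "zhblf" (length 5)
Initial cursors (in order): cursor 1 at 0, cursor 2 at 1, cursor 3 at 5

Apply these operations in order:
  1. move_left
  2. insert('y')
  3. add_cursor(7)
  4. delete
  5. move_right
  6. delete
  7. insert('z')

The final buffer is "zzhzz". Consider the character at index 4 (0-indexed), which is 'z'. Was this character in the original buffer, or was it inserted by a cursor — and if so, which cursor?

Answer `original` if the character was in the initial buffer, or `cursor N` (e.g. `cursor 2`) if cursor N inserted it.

After op 1 (move_left): buffer="zhblf" (len 5), cursors c1@0 c2@0 c3@4, authorship .....
After op 2 (insert('y')): buffer="yyzhblyf" (len 8), cursors c1@2 c2@2 c3@7, authorship 12....3.
After op 3 (add_cursor(7)): buffer="yyzhblyf" (len 8), cursors c1@2 c2@2 c3@7 c4@7, authorship 12....3.
After op 4 (delete): buffer="zhbf" (len 4), cursors c1@0 c2@0 c3@3 c4@3, authorship ....
After op 5 (move_right): buffer="zhbf" (len 4), cursors c1@1 c2@1 c3@4 c4@4, authorship ....
After op 6 (delete): buffer="h" (len 1), cursors c1@0 c2@0 c3@1 c4@1, authorship .
After op 7 (insert('z')): buffer="zzhzz" (len 5), cursors c1@2 c2@2 c3@5 c4@5, authorship 12.34
Authorship (.=original, N=cursor N): 1 2 . 3 4
Index 4: author = 4

Answer: cursor 4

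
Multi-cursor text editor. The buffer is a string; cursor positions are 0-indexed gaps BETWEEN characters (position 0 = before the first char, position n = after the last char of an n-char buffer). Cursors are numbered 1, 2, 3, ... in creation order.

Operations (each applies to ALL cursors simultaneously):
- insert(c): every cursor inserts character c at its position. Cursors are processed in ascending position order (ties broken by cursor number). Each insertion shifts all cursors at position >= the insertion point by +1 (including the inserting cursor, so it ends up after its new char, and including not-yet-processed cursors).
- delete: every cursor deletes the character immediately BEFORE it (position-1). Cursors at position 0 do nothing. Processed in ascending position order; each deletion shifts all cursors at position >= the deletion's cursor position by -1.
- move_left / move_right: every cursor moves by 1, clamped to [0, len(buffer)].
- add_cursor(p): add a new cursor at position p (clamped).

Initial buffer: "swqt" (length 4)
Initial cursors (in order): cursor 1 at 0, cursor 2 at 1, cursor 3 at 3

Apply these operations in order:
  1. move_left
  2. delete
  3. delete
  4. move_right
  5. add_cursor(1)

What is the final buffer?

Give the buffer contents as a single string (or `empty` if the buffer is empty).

Answer: qt

Derivation:
After op 1 (move_left): buffer="swqt" (len 4), cursors c1@0 c2@0 c3@2, authorship ....
After op 2 (delete): buffer="sqt" (len 3), cursors c1@0 c2@0 c3@1, authorship ...
After op 3 (delete): buffer="qt" (len 2), cursors c1@0 c2@0 c3@0, authorship ..
After op 4 (move_right): buffer="qt" (len 2), cursors c1@1 c2@1 c3@1, authorship ..
After op 5 (add_cursor(1)): buffer="qt" (len 2), cursors c1@1 c2@1 c3@1 c4@1, authorship ..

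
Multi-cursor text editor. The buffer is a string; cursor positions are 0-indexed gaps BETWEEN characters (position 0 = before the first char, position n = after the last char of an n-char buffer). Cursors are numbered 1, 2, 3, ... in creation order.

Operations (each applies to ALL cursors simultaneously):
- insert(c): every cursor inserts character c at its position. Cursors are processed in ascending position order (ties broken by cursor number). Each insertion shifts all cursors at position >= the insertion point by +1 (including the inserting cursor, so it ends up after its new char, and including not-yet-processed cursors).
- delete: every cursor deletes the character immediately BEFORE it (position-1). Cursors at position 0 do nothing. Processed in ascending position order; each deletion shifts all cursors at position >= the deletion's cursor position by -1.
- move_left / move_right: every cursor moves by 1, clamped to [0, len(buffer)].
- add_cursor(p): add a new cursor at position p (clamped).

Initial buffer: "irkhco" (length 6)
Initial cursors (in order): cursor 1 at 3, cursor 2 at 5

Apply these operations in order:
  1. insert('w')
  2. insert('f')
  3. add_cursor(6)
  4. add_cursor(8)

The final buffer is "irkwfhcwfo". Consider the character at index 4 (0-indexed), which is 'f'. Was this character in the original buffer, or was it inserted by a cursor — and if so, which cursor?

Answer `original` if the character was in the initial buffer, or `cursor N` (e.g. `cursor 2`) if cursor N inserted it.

After op 1 (insert('w')): buffer="irkwhcwo" (len 8), cursors c1@4 c2@7, authorship ...1..2.
After op 2 (insert('f')): buffer="irkwfhcwfo" (len 10), cursors c1@5 c2@9, authorship ...11..22.
After op 3 (add_cursor(6)): buffer="irkwfhcwfo" (len 10), cursors c1@5 c3@6 c2@9, authorship ...11..22.
After op 4 (add_cursor(8)): buffer="irkwfhcwfo" (len 10), cursors c1@5 c3@6 c4@8 c2@9, authorship ...11..22.
Authorship (.=original, N=cursor N): . . . 1 1 . . 2 2 .
Index 4: author = 1

Answer: cursor 1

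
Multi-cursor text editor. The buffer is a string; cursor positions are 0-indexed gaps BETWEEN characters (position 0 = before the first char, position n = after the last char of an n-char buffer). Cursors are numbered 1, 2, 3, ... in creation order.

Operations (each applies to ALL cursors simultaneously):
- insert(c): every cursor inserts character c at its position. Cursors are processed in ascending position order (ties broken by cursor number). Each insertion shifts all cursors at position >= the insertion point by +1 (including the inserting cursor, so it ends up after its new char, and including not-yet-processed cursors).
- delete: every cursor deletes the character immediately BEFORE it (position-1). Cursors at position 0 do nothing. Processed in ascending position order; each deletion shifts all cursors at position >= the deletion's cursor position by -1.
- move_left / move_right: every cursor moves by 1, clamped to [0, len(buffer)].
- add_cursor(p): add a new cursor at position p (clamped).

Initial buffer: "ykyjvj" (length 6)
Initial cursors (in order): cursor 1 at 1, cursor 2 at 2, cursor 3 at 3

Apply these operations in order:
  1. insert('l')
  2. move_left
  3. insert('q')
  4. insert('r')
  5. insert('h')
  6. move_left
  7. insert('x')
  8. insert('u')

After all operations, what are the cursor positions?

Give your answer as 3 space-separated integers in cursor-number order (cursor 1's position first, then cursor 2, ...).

After op 1 (insert('l')): buffer="ylklyljvj" (len 9), cursors c1@2 c2@4 c3@6, authorship .1.2.3...
After op 2 (move_left): buffer="ylklyljvj" (len 9), cursors c1@1 c2@3 c3@5, authorship .1.2.3...
After op 3 (insert('q')): buffer="yqlkqlyqljvj" (len 12), cursors c1@2 c2@5 c3@8, authorship .11.22.33...
After op 4 (insert('r')): buffer="yqrlkqrlyqrljvj" (len 15), cursors c1@3 c2@7 c3@11, authorship .111.222.333...
After op 5 (insert('h')): buffer="yqrhlkqrhlyqrhljvj" (len 18), cursors c1@4 c2@9 c3@14, authorship .1111.2222.3333...
After op 6 (move_left): buffer="yqrhlkqrhlyqrhljvj" (len 18), cursors c1@3 c2@8 c3@13, authorship .1111.2222.3333...
After op 7 (insert('x')): buffer="yqrxhlkqrxhlyqrxhljvj" (len 21), cursors c1@4 c2@10 c3@16, authorship .11111.22222.33333...
After op 8 (insert('u')): buffer="yqrxuhlkqrxuhlyqrxuhljvj" (len 24), cursors c1@5 c2@12 c3@19, authorship .111111.222222.333333...

Answer: 5 12 19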